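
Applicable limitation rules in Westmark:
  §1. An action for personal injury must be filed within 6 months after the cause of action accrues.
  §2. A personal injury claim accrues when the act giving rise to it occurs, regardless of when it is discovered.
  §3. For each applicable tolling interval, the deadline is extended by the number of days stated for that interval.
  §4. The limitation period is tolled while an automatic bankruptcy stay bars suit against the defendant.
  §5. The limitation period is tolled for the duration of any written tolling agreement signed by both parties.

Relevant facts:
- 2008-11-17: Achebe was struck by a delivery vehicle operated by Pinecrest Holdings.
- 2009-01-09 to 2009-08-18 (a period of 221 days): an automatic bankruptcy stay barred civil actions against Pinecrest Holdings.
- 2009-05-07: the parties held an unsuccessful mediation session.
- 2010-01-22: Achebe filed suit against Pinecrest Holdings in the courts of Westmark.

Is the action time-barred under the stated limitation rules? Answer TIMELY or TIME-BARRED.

The limitation period began to run on 2008-11-17.
The untolled deadline — 6 months after 2008-11-17 — is 2009-05-17.
Because the automatic bankruptcy stay ran from 2009-01-09 to 2009-08-18, the deadline is extended by 221 days to 2009-12-24.
Nothing else in the chronology tolls or restarts the period.
The 2010-01-22 filing falls after the 2009-12-24 deadline; the claim is time-barred.

TIME-BARRED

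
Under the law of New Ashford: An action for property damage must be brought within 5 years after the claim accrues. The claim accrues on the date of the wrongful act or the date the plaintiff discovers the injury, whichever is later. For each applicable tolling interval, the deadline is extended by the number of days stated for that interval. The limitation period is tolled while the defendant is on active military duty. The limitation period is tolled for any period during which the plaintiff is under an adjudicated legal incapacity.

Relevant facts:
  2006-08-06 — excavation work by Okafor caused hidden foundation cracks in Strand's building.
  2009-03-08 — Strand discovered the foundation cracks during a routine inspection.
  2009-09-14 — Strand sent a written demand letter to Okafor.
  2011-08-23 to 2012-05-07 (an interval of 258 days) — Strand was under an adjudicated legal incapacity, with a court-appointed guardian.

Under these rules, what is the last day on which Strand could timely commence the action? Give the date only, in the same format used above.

The claim accrued on 2009-03-08 — the later of the 2006-08-06 act and the 2009-03-08 discovery.
The untolled deadline — 5 years after 2009-03-08 — is 2014-03-08.
The period was tolled for 258 days by the plaintiff's legal incapacity (2011-08-23 to 2012-05-07), pushing the deadline to 2014-11-21.
None of the other events listed affects the running of the period under the stated rules.

2014-11-21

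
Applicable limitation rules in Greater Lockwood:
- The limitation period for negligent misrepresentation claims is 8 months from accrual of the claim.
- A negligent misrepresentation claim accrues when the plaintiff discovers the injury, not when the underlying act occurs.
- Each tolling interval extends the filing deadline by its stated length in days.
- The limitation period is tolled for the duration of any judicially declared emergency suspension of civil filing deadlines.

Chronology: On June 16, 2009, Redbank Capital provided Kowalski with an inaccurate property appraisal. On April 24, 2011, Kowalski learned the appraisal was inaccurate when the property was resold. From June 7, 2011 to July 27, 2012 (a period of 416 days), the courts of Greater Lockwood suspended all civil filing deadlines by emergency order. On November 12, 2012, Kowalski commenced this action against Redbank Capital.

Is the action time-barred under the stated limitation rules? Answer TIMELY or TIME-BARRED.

TIMELY

The claim did not accrue until Kowalski discovered the injury on April 24, 2011; the June 16, 2009 act date does not start the clock under the stated rule.
8 months from April 24, 2011 is December 24, 2011.
The period was tolled for 416 days by the emergency suspension of filing deadlines (June 7, 2011 to July 27, 2012), pushing the deadline to February 12, 2013.
The November 12, 2012 filing precedes the February 12, 2013 deadline; the claim is timely.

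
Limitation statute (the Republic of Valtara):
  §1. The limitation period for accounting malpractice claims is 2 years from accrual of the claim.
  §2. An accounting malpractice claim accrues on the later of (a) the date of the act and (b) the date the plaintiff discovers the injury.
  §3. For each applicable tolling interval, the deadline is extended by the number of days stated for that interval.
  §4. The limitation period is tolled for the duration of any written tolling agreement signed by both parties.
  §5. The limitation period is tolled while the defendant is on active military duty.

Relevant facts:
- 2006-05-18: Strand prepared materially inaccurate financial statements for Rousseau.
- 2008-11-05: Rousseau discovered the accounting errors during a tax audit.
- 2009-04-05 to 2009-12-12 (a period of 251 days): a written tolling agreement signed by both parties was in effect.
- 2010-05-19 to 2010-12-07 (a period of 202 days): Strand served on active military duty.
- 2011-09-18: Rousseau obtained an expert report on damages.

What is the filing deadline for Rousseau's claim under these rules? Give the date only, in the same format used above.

The claim accrued on 2008-11-05 — the later of the 2006-05-18 act and the 2008-11-05 discovery.
Adding the 2 years base period to 2008-11-05 gives a deadline of 2010-11-05, before any tolling.
Because the written tolling agreement ran from 2009-04-05 to 2009-12-12, the deadline is extended by 251 days to 2011-07-14.
The defendant's active military service from 2010-05-19 to 2010-12-07 tolled the period for 202 days, extending the deadline to 2012-02-01.
The other events in the timeline have no effect on the limitation period under the stated rules.

2012-02-01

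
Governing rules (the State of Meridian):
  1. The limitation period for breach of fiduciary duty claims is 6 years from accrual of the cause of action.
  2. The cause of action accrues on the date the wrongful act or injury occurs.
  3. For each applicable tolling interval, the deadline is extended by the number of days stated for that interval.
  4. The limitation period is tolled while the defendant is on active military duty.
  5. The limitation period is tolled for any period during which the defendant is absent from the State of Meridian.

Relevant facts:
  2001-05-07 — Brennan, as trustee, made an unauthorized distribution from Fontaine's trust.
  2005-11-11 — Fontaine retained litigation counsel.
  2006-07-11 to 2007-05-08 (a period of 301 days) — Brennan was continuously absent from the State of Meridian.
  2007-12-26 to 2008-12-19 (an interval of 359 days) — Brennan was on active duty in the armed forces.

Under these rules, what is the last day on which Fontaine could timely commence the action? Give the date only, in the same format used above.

The limitation period began to run on 2001-05-07.
Adding the 6 years base period to 2001-05-07 gives a deadline of 2007-05-07, before any tolling.
The defendant's absence from the jurisdiction from 2006-07-11 to 2007-05-08 tolled the period for 301 days, extending the deadline to 2008-03-03.
Because the defendant's active military service ran from 2007-12-26 to 2008-12-19, the deadline is extended by 359 days to 2009-02-25.
Nothing else in the chronology tolls or restarts the period.

2009-02-25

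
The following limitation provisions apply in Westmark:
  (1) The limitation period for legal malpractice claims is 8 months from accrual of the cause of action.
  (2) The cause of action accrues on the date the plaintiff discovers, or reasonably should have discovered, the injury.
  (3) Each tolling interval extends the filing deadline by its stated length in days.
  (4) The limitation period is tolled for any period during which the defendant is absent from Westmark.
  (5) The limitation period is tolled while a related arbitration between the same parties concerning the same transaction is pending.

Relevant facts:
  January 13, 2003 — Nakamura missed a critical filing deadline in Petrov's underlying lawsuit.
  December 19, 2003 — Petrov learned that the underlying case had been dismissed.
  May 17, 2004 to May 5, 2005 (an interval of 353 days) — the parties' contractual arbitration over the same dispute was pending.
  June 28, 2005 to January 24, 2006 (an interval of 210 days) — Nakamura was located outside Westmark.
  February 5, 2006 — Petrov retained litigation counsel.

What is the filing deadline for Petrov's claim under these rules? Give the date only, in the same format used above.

Accrual is tied to discovery, so the period began on December 19, 2003 rather than on January 13, 2003 when the act occurred.
The untolled deadline — 8 months after December 19, 2003 — is August 19, 2004.
The pending related arbitration from May 17, 2004 to May 5, 2005 tolled the period for 353 days, extending the deadline to August 7, 2005.
The defendant's absence from the jurisdiction from June 28, 2005 to January 24, 2006 tolled the period for 210 days, extending the deadline to March 5, 2006.
Nothing else in the chronology tolls or restarts the period.

March 5, 2006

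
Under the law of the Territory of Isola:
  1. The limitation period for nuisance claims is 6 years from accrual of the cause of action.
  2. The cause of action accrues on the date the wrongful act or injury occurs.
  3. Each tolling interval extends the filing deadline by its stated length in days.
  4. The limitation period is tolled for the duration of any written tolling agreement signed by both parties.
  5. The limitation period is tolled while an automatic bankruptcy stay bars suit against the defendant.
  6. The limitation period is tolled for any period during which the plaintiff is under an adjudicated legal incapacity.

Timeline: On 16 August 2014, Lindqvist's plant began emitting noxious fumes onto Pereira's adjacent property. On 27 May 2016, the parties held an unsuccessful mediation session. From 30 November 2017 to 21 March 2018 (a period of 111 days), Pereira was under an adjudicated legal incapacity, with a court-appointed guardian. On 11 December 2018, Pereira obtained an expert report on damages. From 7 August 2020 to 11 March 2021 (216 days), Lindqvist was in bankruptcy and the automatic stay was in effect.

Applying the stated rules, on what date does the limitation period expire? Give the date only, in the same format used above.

The cause of action accrued on 16 August 2014, the date of the act.
6 years from 16 August 2014 is 16 August 2020.
The period was tolled for 111 days by the plaintiff's legal incapacity (30 November 2017 to 21 March 2018), pushing the deadline to 5 December 2020.
The automatic bankruptcy stay from 7 August 2020 to 11 March 2021 tolled the period for 216 days, extending the deadline to 9 July 2021.
Nothing else in the chronology tolls or restarts the period.

9 July 2021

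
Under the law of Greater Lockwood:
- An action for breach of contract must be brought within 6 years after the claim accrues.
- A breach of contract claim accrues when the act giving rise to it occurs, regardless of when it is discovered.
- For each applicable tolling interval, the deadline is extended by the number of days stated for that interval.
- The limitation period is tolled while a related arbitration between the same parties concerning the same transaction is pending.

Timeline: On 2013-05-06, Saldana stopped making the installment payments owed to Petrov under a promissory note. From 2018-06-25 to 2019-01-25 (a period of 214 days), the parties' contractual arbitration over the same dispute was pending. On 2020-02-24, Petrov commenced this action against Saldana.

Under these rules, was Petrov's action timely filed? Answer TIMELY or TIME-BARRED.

The limitation period began to run on 2013-05-06.
Adding the 6 years base period to 2013-05-06 gives a deadline of 2019-05-06, before any tolling.
The period was tolled for 214 days by the pending related arbitration (2018-06-25 to 2019-01-25), pushing the deadline to 2019-12-06.
The 2020-02-24 filing falls after the 2019-12-06 deadline; the claim is time-barred.

TIME-BARRED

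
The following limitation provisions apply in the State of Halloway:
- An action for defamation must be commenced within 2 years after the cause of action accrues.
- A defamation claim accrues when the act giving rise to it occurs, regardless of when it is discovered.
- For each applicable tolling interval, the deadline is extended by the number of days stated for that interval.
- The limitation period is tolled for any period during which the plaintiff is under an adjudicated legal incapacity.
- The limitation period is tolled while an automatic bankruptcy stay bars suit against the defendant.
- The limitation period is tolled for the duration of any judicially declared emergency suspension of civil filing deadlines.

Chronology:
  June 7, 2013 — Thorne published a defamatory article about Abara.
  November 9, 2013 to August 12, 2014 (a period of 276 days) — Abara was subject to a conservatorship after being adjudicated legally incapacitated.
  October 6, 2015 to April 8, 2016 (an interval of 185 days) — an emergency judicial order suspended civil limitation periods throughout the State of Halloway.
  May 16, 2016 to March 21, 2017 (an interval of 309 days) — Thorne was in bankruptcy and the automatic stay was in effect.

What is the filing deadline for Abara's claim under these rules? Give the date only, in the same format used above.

July 16, 2017

The cause of action accrued on June 7, 2013, the date of the act.
2 years from June 7, 2013 is June 7, 2015.
The plaintiff's legal incapacity from November 9, 2013 to August 12, 2014 tolled the period for 276 days, extending the deadline to March 9, 2016.
Because the emergency suspension of filing deadlines ran from October 6, 2015 to April 8, 2016, the deadline is extended by 185 days to September 10, 2016.
The automatic bankruptcy stay from May 16, 2016 to March 21, 2017 tolled the period for 309 days, extending the deadline to July 16, 2017.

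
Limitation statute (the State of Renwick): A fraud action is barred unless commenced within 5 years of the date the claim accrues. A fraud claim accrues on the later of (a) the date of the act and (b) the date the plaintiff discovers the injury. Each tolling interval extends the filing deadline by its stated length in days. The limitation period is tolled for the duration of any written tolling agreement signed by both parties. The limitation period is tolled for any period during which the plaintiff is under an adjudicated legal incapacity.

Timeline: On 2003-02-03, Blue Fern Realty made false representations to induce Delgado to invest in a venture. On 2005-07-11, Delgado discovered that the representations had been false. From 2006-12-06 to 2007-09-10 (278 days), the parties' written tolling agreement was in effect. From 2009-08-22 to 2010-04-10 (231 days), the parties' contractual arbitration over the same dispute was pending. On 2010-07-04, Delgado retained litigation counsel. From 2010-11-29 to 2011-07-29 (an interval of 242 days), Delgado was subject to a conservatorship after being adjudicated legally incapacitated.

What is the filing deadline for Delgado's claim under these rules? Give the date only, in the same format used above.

Taking the later of the act (2003-02-03) and discovery (2005-07-11), the claim accrued on 2005-07-11.
Adding the 5 years base period to 2005-07-11 gives a deadline of 2010-07-11, before any tolling.
The period was tolled for 278 days by the written tolling agreement (2006-12-06 to 2007-09-10), pushing the deadline to 2011-04-15.
The period was tolled for 242 days by the plaintiff's legal incapacity (2010-11-29 to 2011-07-29), pushing the deadline to 2011-12-13.
Although a pending arbitration ran from 2009-08-22 to 2010-04-10, the stated rules do not make that a tolling event, so it is disregarded.
The other events in the timeline have no effect on the limitation period under the stated rules.

2011-12-13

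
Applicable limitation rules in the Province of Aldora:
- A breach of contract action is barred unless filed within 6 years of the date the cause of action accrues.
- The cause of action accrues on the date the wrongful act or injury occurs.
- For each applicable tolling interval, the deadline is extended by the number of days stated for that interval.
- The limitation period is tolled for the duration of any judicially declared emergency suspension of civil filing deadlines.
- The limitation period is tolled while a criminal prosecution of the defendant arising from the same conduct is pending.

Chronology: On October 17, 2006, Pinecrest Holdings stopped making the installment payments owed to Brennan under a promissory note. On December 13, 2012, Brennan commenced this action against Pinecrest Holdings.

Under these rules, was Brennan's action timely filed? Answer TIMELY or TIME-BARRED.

The claim accrued on October 17, 2006, when the wrongful act occurred.
6 years from October 17, 2006 is October 17, 2012.
Brennan filed on December 13, 2012, after the October 17, 2012 deadline, so the action is time-barred.

TIME-BARRED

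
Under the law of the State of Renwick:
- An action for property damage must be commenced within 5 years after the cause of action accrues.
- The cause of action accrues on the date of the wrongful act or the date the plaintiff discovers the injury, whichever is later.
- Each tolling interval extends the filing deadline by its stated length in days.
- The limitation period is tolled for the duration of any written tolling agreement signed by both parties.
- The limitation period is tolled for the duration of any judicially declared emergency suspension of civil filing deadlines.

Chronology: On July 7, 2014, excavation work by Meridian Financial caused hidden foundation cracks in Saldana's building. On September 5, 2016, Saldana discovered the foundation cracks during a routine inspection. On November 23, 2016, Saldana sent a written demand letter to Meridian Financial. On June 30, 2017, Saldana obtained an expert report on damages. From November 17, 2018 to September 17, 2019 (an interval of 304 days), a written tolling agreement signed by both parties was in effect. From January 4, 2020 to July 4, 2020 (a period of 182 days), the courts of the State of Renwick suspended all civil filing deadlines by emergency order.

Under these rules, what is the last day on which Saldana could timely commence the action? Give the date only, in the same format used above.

The claim accrued on September 5, 2016 — the later of the July 7, 2014 act and the September 5, 2016 discovery.
The untolled deadline — 5 years after September 5, 2016 — is September 5, 2021.
Because the written tolling agreement ran from November 17, 2018 to September 17, 2019, the deadline is extended by 304 days to July 6, 2022.
The period was tolled for 182 days by the emergency suspension of filing deadlines (January 4, 2020 to July 4, 2020), pushing the deadline to January 4, 2023.
The other events in the timeline have no effect on the limitation period under the stated rules.

January 4, 2023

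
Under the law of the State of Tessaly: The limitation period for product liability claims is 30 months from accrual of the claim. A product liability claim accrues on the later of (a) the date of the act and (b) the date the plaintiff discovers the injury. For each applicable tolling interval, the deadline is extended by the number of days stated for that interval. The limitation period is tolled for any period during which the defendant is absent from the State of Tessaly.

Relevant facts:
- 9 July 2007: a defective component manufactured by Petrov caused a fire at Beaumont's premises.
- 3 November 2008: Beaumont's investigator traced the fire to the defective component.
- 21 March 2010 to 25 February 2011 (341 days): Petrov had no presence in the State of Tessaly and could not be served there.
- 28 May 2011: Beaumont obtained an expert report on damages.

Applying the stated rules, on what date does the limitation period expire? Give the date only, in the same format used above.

Taking the later of the act (9 July 2007) and discovery (3 November 2008), the claim accrued on 3 November 2008.
Adding the 30 months base period to 3 November 2008 gives a deadline of 3 May 2011, before any tolling.
The period was tolled for 341 days by the defendant's absence from the jurisdiction (21 March 2010 to 25 February 2011), pushing the deadline to 8 April 2012.
None of the other events listed affects the running of the period under the stated rules.

8 April 2012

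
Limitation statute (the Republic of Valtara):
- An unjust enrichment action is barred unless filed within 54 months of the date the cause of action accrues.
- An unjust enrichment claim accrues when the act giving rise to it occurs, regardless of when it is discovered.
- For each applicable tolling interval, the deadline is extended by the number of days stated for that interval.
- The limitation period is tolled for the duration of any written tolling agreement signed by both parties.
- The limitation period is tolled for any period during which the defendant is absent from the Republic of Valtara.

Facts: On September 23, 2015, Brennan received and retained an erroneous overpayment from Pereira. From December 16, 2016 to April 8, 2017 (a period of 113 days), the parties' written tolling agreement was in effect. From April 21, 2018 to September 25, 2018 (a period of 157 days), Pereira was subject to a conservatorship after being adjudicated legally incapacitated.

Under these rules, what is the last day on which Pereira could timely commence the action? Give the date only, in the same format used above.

The cause of action accrued on September 23, 2015, the date of the act.
54 months from September 23, 2015 is March 23, 2020.
The period was tolled for 113 days by the written tolling agreement (December 16, 2016 to April 8, 2017), pushing the deadline to July 14, 2020.
Although the plaintiff's incapacity ran from April 21, 2018 to September 25, 2018, the stated rules do not make that a tolling event, so it is disregarded.

July 14, 2020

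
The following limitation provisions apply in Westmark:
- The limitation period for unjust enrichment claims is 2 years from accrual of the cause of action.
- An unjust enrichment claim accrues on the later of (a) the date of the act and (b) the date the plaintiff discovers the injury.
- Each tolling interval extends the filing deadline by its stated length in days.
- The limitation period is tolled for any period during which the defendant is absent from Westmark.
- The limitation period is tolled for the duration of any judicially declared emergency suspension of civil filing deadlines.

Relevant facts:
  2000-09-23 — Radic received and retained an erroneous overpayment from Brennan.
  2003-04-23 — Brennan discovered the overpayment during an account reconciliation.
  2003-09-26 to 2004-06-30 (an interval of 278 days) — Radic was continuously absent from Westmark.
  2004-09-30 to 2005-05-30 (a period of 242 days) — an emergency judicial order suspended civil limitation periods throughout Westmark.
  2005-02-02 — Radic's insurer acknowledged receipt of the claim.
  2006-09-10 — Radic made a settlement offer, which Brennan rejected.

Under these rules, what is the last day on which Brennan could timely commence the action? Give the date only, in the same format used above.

Taking the later of the act (2000-09-23) and discovery (2003-04-23), the claim accrued on 2003-04-23.
Adding the 2 years base period to 2003-04-23 gives a deadline of 2005-04-23, before any tolling.
The period was tolled for 278 days by the defendant's absence from the jurisdiction (2003-09-26 to 2004-06-30), pushing the deadline to 2006-01-26.
The period was tolled for 242 days by the emergency suspension of filing deadlines (2004-09-30 to 2005-05-30), pushing the deadline to 2006-09-25.
The other events in the timeline have no effect on the limitation period under the stated rules.

2006-09-25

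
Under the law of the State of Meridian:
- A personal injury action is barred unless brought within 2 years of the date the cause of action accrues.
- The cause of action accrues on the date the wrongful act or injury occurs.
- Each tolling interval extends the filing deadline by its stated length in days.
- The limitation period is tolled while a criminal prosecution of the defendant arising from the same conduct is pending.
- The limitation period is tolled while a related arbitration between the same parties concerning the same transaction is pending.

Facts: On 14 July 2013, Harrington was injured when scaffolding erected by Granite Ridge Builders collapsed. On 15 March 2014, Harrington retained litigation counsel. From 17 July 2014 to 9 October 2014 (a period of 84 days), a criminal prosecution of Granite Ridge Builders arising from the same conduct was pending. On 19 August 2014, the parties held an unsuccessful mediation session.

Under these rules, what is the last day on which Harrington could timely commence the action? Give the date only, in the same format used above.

The cause of action accrued on 14 July 2013, the date of the act.
The untolled deadline — 2 years after 14 July 2013 — is 14 July 2015.
The pending criminal prosecution from 17 July 2014 to 9 October 2014 tolled the period for 84 days, extending the deadline to 6 October 2015.
Nothing else in the chronology tolls or restarts the period.

6 October 2015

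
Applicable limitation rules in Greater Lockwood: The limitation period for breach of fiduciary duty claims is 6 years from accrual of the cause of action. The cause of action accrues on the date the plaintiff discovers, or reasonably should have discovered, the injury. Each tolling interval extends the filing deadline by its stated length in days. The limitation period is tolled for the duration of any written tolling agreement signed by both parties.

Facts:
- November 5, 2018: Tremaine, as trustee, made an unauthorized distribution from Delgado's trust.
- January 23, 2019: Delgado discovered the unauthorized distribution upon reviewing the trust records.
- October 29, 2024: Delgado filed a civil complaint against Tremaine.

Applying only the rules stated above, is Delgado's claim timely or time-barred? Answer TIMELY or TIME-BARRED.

Under the discovery rule, the claim accrued on January 23, 2019, when Delgado discovered the injury — not on the November 5, 2018 date of the underlying act.
Adding the 6 years base period to January 23, 2019 gives a deadline of January 23, 2025, before any tolling.
Filing on October 29, 2024 beat the January 23, 2025 deadline — the action is timely.

TIMELY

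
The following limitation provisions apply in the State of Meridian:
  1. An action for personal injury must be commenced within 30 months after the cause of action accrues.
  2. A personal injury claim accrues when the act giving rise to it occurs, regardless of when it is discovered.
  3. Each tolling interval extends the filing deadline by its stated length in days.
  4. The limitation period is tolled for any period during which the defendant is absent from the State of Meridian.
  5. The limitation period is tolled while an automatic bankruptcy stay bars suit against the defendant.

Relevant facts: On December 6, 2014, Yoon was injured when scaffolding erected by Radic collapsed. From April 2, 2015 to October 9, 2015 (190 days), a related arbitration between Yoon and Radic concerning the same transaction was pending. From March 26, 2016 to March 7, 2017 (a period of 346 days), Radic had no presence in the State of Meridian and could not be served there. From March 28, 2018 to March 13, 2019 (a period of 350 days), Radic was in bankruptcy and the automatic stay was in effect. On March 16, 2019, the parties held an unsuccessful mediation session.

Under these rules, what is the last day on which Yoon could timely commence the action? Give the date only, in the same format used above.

May 3, 2019

The cause of action accrued on December 6, 2014, the date of the act.
30 months from December 6, 2014 is June 6, 2017.
The defendant's absence from the jurisdiction from March 26, 2016 to March 7, 2017 tolled the period for 346 days, extending the deadline to May 18, 2018.
The period was tolled for 350 days by the automatic bankruptcy stay (March 28, 2018 to March 13, 2019), pushing the deadline to May 3, 2019.
No stated provision tolls the period for a pending arbitration, so the interval from April 2, 2015 to October 9, 2015 has no effect on the deadline.
Nothing else in the chronology tolls or restarts the period.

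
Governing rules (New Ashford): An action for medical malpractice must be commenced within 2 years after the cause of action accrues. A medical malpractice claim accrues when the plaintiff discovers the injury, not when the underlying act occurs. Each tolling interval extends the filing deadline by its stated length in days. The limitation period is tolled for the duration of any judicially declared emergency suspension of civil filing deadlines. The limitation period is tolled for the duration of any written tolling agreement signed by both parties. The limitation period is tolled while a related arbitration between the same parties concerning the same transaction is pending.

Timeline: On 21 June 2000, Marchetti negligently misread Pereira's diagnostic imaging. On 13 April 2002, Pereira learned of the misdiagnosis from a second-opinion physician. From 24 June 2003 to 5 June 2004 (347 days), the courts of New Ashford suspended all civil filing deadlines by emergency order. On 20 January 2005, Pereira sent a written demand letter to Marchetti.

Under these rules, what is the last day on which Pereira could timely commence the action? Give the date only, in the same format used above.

The claim did not accrue until Pereira discovered the injury on 13 April 2002; the 21 June 2000 act date does not start the clock under the stated rule.
Adding the 2 years base period to 13 April 2002 gives a deadline of 13 April 2004, before any tolling.
Because the emergency suspension of filing deadlines ran from 24 June 2003 to 5 June 2004, the deadline is extended by 347 days to 26 March 2005.
Nothing else in the chronology tolls or restarts the period.

26 March 2005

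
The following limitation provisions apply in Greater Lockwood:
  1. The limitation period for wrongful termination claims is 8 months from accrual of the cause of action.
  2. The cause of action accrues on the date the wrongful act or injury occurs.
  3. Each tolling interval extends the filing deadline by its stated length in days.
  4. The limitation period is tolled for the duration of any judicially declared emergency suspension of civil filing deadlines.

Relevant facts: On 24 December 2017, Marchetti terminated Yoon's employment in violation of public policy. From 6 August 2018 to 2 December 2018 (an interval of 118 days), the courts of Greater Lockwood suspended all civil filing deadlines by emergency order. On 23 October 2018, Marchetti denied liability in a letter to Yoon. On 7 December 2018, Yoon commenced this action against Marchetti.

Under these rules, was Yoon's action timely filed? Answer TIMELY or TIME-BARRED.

TIMELY

The claim accrued on 24 December 2017, when the wrongful act occurred.
The untolled deadline — 8 months after 24 December 2017 — is 24 August 2018.
Because the emergency suspension of filing deadlines ran from 6 August 2018 to 2 December 2018, the deadline is extended by 118 days to 20 December 2018.
Nothing else in the chronology tolls or restarts the period.
Yoon filed on 7 December 2018, before the 20 December 2018 deadline, so the action is timely.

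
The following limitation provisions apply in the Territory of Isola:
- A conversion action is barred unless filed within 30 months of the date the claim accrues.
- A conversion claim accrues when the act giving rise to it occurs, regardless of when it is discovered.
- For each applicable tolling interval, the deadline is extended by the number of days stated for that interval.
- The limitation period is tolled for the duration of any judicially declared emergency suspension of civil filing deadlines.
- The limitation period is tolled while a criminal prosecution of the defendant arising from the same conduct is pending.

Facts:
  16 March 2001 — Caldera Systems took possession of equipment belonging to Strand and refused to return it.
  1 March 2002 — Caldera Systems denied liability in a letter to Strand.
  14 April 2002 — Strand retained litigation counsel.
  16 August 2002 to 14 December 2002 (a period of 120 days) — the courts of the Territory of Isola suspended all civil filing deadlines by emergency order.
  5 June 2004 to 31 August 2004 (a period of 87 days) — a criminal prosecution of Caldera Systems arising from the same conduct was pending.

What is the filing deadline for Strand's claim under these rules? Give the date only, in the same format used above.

14 January 2004

The claim accrued on 16 March 2001, the date of the act.
Adding the 30 months base period to 16 March 2001 gives a deadline of 16 September 2003, before any tolling.
The period was tolled for 120 days by the emergency suspension of filing deadlines (16 August 2002 to 14 December 2002), pushing the deadline to 14 January 2004.
The pending criminal prosecution starting 5 June 2004 came too late — the period had run on 14 January 2004 — and so does not extend the deadline.
Nothing else in the chronology tolls or restarts the period.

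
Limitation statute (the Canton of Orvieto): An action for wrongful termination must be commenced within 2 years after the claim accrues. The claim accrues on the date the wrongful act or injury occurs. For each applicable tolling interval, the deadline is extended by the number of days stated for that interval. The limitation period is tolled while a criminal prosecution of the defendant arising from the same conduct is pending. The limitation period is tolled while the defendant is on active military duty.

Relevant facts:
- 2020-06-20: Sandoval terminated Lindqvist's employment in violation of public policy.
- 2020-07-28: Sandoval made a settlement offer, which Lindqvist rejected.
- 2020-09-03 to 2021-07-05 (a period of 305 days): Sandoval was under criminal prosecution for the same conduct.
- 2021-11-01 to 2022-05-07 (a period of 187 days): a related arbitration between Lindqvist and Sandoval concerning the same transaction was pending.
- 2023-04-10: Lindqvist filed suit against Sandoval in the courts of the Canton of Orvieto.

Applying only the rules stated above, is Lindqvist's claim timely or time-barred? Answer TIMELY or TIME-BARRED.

TIMELY

The claim accrued on 2020-06-20, the date of the act.
2 years from 2020-06-20 is 2022-06-20.
The period was tolled for 305 days by the pending criminal prosecution (2020-09-03 to 2021-07-05), pushing the deadline to 2023-04-21.
No stated provision tolls the period for a pending arbitration, so the interval from 2021-11-01 to 2022-05-07 has no effect on the deadline.
Nothing else in the chronology tolls or restarts the period.
Filing on 2023-04-10 beat the 2023-04-21 deadline — the action is timely.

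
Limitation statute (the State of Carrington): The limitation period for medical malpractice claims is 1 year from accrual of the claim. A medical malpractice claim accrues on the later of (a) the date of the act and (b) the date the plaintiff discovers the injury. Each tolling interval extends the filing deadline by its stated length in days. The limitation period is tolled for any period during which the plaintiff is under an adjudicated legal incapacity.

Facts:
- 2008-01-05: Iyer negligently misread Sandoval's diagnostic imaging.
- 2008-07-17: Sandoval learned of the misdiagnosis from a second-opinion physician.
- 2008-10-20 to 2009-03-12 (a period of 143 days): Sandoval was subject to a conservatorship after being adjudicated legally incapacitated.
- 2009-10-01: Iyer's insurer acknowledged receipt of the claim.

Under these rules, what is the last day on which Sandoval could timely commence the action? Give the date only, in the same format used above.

The claim accrued on 2008-07-17 — the later of the 2008-01-05 act and the 2008-07-17 discovery.
Adding the 1 year base period to 2008-07-17 gives a deadline of 2009-07-17, before any tolling.
The period was tolled for 143 days by the plaintiff's legal incapacity (2008-10-20 to 2009-03-12), pushing the deadline to 2009-12-07.
None of the other events listed affects the running of the period under the stated rules.

2009-12-07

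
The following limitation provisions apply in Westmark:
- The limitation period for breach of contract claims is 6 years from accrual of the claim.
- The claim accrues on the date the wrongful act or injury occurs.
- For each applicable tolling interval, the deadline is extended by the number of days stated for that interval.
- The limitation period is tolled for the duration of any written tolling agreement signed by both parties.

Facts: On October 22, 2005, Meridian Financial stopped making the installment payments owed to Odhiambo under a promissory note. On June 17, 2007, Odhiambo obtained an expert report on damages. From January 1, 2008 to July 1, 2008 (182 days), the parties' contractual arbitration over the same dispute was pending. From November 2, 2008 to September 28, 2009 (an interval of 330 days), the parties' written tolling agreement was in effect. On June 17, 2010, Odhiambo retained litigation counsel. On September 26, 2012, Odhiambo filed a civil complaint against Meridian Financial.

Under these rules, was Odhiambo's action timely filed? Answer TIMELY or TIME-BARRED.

The claim accrued on October 22, 2005, when the wrongful act occurred.
The untolled deadline — 6 years after October 22, 2005 — is October 22, 2011.
The period was tolled for 330 days by the written tolling agreement (November 2, 2008 to September 28, 2009), pushing the deadline to September 16, 2012.
Although a pending arbitration ran from January 1, 2008 to July 1, 2008, the stated rules do not make that a tolling event, so it is disregarded.
None of the other events listed affects the running of the period under the stated rules.
Odhiambo filed on September 26, 2012, after the September 16, 2012 deadline, so the action is time-barred.

TIME-BARRED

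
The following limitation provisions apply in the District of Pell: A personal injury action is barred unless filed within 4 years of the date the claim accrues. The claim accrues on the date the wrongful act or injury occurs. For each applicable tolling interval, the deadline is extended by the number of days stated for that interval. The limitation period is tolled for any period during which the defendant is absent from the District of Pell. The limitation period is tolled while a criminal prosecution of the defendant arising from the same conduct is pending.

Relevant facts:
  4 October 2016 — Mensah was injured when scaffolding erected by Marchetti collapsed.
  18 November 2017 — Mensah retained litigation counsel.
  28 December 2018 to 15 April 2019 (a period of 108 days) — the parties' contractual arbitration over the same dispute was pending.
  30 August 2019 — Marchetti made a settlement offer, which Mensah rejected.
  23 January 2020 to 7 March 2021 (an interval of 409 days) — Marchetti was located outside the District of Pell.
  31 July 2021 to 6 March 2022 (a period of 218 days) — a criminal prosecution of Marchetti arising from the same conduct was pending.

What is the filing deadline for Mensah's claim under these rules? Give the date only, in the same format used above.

The limitation period began to run on 4 October 2016.
Adding the 4 years base period to 4 October 2016 gives a deadline of 4 October 2020, before any tolling.
Because the defendant's absence from the jurisdiction ran from 23 January 2020 to 7 March 2021, the deadline is extended by 409 days to 17 November 2021.
The period was tolled for 218 days by the pending criminal prosecution (31 July 2021 to 6 March 2022), pushing the deadline to 23 June 2022.
Although a pending arbitration ran from 28 December 2018 to 15 April 2019, the stated rules do not make that a tolling event, so it is disregarded.
Nothing else in the chronology tolls or restarts the period.

23 June 2022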